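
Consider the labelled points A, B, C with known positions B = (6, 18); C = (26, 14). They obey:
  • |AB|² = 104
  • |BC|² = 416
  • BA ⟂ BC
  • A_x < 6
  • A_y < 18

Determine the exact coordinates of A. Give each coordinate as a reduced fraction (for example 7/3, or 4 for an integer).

A = (4, 8)

1. A_x = 4  [[BA ⟂ BC ⇒ 20x-4y-48=0] ∩ [|A−(6, 18)|²=104]]
2. A_y = 8  [[BA ⟂ BC ⇒ 20x-4y-48=0] ∩ [|A−(6, 18)|²=104]]
   so A = (4, 8)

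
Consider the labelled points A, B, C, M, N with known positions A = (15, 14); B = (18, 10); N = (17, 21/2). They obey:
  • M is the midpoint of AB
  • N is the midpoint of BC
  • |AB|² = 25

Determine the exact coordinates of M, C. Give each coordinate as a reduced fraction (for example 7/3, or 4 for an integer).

M = (33/2, 12)
C = (16, 11)

1. M_x = 33/2  [2·M = A+B = (15, 14)+(18, 10)]
2. M_y = 12  [2·M = A+B = (15, 14)+(18, 10)]
   so M = (33/2, 12)
3. C_x = 16  [C = 2·N−B = 2·(17, 21/2)−(18, 10)]
4. C_y = 11  [C = 2·N−B = 2·(17, 21/2)−(18, 10)]
   so C = (16, 11)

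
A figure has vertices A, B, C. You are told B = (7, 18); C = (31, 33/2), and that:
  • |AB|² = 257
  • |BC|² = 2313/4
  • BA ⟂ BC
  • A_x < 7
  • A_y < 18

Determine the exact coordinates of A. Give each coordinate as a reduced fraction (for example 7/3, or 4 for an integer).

A = (6, 2)

1. A_x = 6  [[BA ⟂ BC ⇒ 24x-3/2y-141=0] ∩ [|A−(7, 18)|²=257]]
2. A_y = 2  [[BA ⟂ BC ⇒ 24x-3/2y-141=0] ∩ [|A−(7, 18)|²=257]]
   so A = (6, 2)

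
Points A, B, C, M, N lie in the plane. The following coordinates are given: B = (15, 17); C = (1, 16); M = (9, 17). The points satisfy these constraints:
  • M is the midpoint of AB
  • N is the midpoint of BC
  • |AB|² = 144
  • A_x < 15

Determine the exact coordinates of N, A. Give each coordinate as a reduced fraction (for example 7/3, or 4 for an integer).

1. A_x = 3  [A = 2·M−B = 2·(9, 17)−(15, 17)]
2. A_y = 17  [A = 2·M−B = 2·(9, 17)−(15, 17)]
   so A = (3, 17)
3. N_x = 8  [2·N = B+C = (15, 17)+(1, 16)]
4. N_y = 33/2  [2·N = B+C = (15, 17)+(1, 16)]
   so N = (8, 33/2)

N = (8, 33/2)
A = (3, 17)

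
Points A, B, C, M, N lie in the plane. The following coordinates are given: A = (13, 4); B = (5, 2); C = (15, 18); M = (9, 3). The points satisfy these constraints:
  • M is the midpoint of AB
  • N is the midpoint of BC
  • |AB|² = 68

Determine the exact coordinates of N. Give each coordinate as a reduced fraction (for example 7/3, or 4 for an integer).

1. N_x = 10  [2·N = B+C = (5, 2)+(15, 18)]
2. N_y = 10  [2·N = B+C = (5, 2)+(15, 18)]
   so N = (10, 10)

N = (10, 10)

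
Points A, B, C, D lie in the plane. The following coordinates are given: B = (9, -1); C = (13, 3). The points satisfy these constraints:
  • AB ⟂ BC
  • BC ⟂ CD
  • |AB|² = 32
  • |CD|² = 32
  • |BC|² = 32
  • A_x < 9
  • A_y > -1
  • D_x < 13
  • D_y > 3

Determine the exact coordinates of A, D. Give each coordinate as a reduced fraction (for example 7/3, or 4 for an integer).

A = (5, 3)
D = (9, 7)

1. A_x = 5  [[AB ⟂ BC ⇒ -4x-4y+32=0] ∩ [|A−(9, -1)|²=32]]
2. A_y = 3  [[AB ⟂ BC ⇒ -4x-4y+32=0] ∩ [|A−(9, -1)|²=32]]
   so A = (5, 3)
3. D_x = 9  [[BC ⟂ CD ⇒ 4x+4y-64=0] ∩ [|D−(13, 3)|²=32]]
4. D_y = 7  [[BC ⟂ CD ⇒ 4x+4y-64=0] ∩ [|D−(13, 3)|²=32]]
   so D = (9, 7)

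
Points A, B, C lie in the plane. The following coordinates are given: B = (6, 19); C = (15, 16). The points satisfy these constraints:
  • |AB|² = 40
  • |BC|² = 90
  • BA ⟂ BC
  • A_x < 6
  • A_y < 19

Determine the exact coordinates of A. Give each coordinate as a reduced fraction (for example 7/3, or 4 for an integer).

A = (4, 13)

1. A_x = 4  [[BA ⟂ BC ⇒ 9x-3y+3=0] ∩ [|A−(6, 19)|²=40]]
2. A_y = 13  [[BA ⟂ BC ⇒ 9x-3y+3=0] ∩ [|A−(6, 19)|²=40]]
   so A = (4, 13)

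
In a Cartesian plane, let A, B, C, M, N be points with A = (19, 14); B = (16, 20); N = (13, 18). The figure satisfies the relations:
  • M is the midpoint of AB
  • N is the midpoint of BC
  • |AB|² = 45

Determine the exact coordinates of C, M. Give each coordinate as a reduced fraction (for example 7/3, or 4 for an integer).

C = (10, 16)
M = (35/2, 17)

1. M_x = 35/2  [2·M = A+B = (19, 14)+(16, 20)]
2. M_y = 17  [2·M = A+B = (19, 14)+(16, 20)]
   so M = (35/2, 17)
3. C_x = 10  [C = 2·N−B = 2·(13, 18)−(16, 20)]
4. C_y = 16  [C = 2·N−B = 2·(13, 18)−(16, 20)]
   so C = (10, 16)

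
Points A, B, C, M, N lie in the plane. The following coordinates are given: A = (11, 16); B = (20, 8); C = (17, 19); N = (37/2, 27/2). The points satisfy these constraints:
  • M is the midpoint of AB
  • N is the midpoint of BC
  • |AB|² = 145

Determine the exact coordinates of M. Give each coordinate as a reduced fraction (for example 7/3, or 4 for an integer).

M = (31/2, 12)

1. M_x = 31/2  [2·M = A+B = (11, 16)+(20, 8)]
2. M_y = 12  [2·M = A+B = (11, 16)+(20, 8)]
   so M = (31/2, 12)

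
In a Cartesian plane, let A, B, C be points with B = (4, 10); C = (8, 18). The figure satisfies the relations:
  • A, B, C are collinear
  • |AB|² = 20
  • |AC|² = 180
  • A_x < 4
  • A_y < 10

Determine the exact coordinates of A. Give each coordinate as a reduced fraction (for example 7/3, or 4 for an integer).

1. A_x = 2  [[A, B, C are collinear ⇒ -8x+4y-8=0] ∩ [|A−(4, 10)|²=20]]
2. A_y = 6  [[A, B, C are collinear ⇒ -8x+4y-8=0] ∩ [|A−(4, 10)|²=20]]
   so A = (2, 6)

A = (2, 6)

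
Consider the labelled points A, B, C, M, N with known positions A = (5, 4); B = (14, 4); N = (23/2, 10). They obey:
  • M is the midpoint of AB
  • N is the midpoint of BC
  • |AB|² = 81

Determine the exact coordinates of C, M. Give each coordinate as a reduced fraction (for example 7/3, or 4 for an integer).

1. M_x = 19/2  [2·M = A+B = (5, 4)+(14, 4)]
2. M_y = 4  [2·M = A+B = (5, 4)+(14, 4)]
   so M = (19/2, 4)
3. C_x = 9  [C = 2·N−B = 2·(23/2, 10)−(14, 4)]
4. C_y = 16  [C = 2·N−B = 2·(23/2, 10)−(14, 4)]
   so C = (9, 16)

C = (9, 16)
M = (19/2, 4)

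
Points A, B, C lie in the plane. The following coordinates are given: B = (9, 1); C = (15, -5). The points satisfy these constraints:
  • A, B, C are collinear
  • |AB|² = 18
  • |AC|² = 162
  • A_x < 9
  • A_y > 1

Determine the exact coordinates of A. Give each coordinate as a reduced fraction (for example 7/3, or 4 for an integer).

A = (6, 4)

1. A_x = 6  [[A, B, C are collinear ⇒ 6x+6y-60=0] ∩ [|A−(9, 1)|²=18]]
2. A_y = 4  [[A, B, C are collinear ⇒ 6x+6y-60=0] ∩ [|A−(9, 1)|²=18]]
   so A = (6, 4)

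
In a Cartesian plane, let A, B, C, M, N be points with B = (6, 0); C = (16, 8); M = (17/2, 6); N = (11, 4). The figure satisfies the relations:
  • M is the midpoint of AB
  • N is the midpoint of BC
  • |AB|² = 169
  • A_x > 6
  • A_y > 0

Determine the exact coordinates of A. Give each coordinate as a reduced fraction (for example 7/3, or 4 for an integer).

A = (11, 12)

1. A_x = 11  [A = 2·M−B = 2·(17/2, 6)−(6, 0)]
2. A_y = 12  [A = 2·M−B = 2·(17/2, 6)−(6, 0)]
   so A = (11, 12)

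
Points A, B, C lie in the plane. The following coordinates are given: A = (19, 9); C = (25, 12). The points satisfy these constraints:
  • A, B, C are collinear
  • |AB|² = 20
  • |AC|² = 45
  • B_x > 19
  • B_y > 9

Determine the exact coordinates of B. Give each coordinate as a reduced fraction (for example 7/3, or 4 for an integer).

1. B_x = 23  [[A, B, C are collinear ⇒ 3x-6y-3=0] ∩ [|B−(19, 9)|²=20]]
2. B_y = 11  [[A, B, C are collinear ⇒ 3x-6y-3=0] ∩ [|B−(19, 9)|²=20]]
   so B = (23, 11)

B = (23, 11)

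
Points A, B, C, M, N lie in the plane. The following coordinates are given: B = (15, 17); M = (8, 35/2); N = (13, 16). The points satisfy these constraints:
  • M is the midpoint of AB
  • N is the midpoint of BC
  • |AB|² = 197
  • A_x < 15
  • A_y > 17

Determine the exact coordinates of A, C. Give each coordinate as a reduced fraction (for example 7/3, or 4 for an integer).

1. A_x = 1  [A = 2·M−B = 2·(8, 35/2)−(15, 17)]
2. A_y = 18  [A = 2·M−B = 2·(8, 35/2)−(15, 17)]
   so A = (1, 18)
3. C_x = 11  [C = 2·N−B = 2·(13, 16)−(15, 17)]
4. C_y = 15  [C = 2·N−B = 2·(13, 16)−(15, 17)]
   so C = (11, 15)

A = (1, 18)
C = (11, 15)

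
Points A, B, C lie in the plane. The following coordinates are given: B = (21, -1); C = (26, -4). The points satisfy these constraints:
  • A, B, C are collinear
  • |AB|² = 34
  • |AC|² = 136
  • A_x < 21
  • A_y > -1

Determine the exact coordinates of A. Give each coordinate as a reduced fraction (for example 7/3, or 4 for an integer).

1. A_x = 16  [[A, B, C are collinear ⇒ 3x+5y-58=0] ∩ [|A−(21, -1)|²=34]]
2. A_y = 2  [[A, B, C are collinear ⇒ 3x+5y-58=0] ∩ [|A−(21, -1)|²=34]]
   so A = (16, 2)

A = (16, 2)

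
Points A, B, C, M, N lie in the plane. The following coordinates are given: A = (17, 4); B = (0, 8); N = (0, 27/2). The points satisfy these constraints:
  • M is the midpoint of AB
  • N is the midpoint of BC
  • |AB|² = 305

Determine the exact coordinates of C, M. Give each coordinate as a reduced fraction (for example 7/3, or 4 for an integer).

C = (0, 19)
M = (17/2, 6)

1. M_x = 17/2  [2·M = A+B = (17, 4)+(0, 8)]
2. M_y = 6  [2·M = A+B = (17, 4)+(0, 8)]
   so M = (17/2, 6)
3. C_x = 0  [C = 2·N−B = 2·(0, 27/2)−(0, 8)]
4. C_y = 19  [C = 2·N−B = 2·(0, 27/2)−(0, 8)]
   so C = (0, 19)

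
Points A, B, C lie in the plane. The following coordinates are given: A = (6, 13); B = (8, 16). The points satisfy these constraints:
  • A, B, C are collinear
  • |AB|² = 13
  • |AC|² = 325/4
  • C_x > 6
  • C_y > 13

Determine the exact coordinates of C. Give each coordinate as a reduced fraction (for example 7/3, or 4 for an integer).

1. C_x = 11  [[A, B, C are collinear ⇒ -3x+2y-8=0] ∩ [|C−(6, 13)|²=325/4]]
2. C_y = 41/2  [[A, B, C are collinear ⇒ -3x+2y-8=0] ∩ [|C−(6, 13)|²=325/4]]
   so C = (11, 41/2)

C = (11, 41/2)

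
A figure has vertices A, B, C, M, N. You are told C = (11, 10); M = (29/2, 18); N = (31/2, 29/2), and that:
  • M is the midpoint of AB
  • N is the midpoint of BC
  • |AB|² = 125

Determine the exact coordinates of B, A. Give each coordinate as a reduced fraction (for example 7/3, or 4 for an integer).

B = (20, 19)
A = (9, 17)

1. B_x = 20  [B = 2·N−C = 2·(31/2, 29/2)−(11, 10)]
2. B_y = 19  [B = 2·N−C = 2·(31/2, 29/2)−(11, 10)]
   so B = (20, 19)
3. A_x = 9  [A = 2·M−B = 2·(29/2, 18)−(20, 19)]
4. A_y = 17  [A = 2·M−B = 2·(29/2, 18)−(20, 19)]
   so A = (9, 17)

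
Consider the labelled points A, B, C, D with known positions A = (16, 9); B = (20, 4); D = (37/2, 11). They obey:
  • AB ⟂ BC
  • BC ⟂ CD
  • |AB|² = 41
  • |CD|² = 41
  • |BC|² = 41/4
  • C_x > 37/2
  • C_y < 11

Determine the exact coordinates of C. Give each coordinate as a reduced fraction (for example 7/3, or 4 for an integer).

C = (45/2, 6)

1. C_x = 45/2  [[AB ⟂ BC ⇒ 4x-5y-60=0] ∩ [|C−(37/2, 11)|²=41]]
2. C_y = 6  [[AB ⟂ BC ⇒ 4x-5y-60=0] ∩ [|C−(37/2, 11)|²=41]]
   so C = (45/2, 6)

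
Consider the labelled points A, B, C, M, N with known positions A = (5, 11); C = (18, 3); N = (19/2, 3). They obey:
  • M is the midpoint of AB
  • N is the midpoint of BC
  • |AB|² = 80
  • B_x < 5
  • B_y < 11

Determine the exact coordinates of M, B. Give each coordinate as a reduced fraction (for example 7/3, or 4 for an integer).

M = (3, 7)
B = (1, 3)

1. B_x = 1  [B = 2·N−C = 2·(19/2, 3)−(18, 3)]
2. B_y = 3  [B = 2·N−C = 2·(19/2, 3)−(18, 3)]
   so B = (1, 3)
3. M_x = 3  [2·M = A+B = (5, 11)+(1, 3)]
4. M_y = 7  [2·M = A+B = (5, 11)+(1, 3)]
   so M = (3, 7)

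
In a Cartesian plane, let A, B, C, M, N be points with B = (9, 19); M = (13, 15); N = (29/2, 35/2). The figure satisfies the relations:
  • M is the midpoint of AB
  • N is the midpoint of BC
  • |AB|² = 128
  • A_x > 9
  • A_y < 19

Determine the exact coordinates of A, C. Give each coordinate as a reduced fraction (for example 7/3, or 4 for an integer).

A = (17, 11)
C = (20, 16)

1. A_x = 17  [A = 2·M−B = 2·(13, 15)−(9, 19)]
2. A_y = 11  [A = 2·M−B = 2·(13, 15)−(9, 19)]
   so A = (17, 11)
3. C_x = 20  [C = 2·N−B = 2·(29/2, 35/2)−(9, 19)]
4. C_y = 16  [C = 2·N−B = 2·(29/2, 35/2)−(9, 19)]
   so C = (20, 16)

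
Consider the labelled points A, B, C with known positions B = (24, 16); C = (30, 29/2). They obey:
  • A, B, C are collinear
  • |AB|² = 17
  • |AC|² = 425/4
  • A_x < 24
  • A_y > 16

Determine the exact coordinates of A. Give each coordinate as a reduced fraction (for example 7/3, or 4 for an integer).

1. A_x = 20  [[A, B, C are collinear ⇒ 3/2x+6y-132=0] ∩ [|A−(24, 16)|²=17]]
2. A_y = 17  [[A, B, C are collinear ⇒ 3/2x+6y-132=0] ∩ [|A−(24, 16)|²=17]]
   so A = (20, 17)

A = (20, 17)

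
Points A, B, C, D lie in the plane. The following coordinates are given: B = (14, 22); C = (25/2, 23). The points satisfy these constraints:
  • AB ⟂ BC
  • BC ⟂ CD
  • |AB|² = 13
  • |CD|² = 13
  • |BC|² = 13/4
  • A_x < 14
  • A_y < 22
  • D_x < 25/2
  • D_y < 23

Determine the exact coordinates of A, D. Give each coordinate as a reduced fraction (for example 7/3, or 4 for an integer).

1. A_x = 12  [[AB ⟂ BC ⇒ 3/2x-1y+1=0] ∩ [|A−(14, 22)|²=13]]
2. A_y = 19  [[AB ⟂ BC ⇒ 3/2x-1y+1=0] ∩ [|A−(14, 22)|²=13]]
   so A = (12, 19)
3. D_x = 21/2  [[BC ⟂ CD ⇒ -3/2x+1y-17/4=0] ∩ [|D−(25/2, 23)|²=13]]
4. D_y = 20  [[BC ⟂ CD ⇒ -3/2x+1y-17/4=0] ∩ [|D−(25/2, 23)|²=13]]
   so D = (21/2, 20)

A = (12, 19)
D = (21/2, 20)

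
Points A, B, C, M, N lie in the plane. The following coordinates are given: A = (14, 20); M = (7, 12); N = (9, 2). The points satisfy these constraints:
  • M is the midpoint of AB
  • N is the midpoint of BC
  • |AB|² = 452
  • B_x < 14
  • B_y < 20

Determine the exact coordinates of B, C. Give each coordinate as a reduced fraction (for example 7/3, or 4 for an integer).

B = (0, 4)
C = (18, 0)

1. B_x = 0  [B = 2·M−A = 2·(7, 12)−(14, 20)]
2. B_y = 4  [B = 2·M−A = 2·(7, 12)−(14, 20)]
   so B = (0, 4)
3. C_x = 18  [C = 2·N−B = 2·(9, 2)−(0, 4)]
4. C_y = 0  [C = 2·N−B = 2·(9, 2)−(0, 4)]
   so C = (18, 0)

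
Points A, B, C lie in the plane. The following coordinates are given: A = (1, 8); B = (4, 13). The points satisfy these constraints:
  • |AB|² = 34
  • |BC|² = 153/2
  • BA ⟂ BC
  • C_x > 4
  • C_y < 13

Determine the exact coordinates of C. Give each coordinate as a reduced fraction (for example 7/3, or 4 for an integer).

1. C_x = 23/2  [[BA ⟂ BC ⇒ -3x-5y+77=0] ∩ [|C−(4, 13)|²=153/2]]
2. C_y = 17/2  [[BA ⟂ BC ⇒ -3x-5y+77=0] ∩ [|C−(4, 13)|²=153/2]]
   so C = (23/2, 17/2)

C = (23/2, 17/2)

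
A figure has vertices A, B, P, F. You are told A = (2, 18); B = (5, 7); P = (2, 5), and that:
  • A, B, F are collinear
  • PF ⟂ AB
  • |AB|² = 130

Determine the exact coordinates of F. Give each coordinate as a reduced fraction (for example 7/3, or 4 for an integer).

F = (53/10, 59/10)

1. F_x = 53/10  [[A, B, F are collinear ⇒ 11x+3y-76=0] ∩ [PF ⟂ AB ⇒ 3x-11y+49=0]]
2. F_y = 59/10  [[A, B, F are collinear ⇒ 11x+3y-76=0] ∩ [PF ⟂ AB ⇒ 3x-11y+49=0]]
   so F = (53/10, 59/10)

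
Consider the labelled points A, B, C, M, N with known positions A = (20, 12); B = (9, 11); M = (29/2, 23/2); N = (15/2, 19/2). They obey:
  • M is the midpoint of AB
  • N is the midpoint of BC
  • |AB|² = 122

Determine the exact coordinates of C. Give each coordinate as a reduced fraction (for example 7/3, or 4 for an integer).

C = (6, 8)

1. C_x = 6  [C = 2·N−B = 2·(15/2, 19/2)−(9, 11)]
2. C_y = 8  [C = 2·N−B = 2·(15/2, 19/2)−(9, 11)]
   so C = (6, 8)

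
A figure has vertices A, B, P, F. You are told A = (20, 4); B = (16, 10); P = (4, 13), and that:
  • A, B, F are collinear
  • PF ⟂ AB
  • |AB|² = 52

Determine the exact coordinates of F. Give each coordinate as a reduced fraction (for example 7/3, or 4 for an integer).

1. F_x = 142/13  [[A, B, F are collinear ⇒ -6x-4y+136=0] ∩ [PF ⟂ AB ⇒ -4x+6y-62=0]]
2. F_y = 229/13  [[A, B, F are collinear ⇒ -6x-4y+136=0] ∩ [PF ⟂ AB ⇒ -4x+6y-62=0]]
   so F = (142/13, 229/13)

F = (142/13, 229/13)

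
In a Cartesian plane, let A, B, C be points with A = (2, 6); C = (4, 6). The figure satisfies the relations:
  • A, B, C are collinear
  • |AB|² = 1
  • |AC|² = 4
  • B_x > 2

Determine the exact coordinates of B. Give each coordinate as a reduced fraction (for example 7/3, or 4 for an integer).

B = (3, 6)

1. B_x = 3  [[A, B, C are collinear ⇒ -2y+12=0] ∩ [|B−(2, 6)|²=1]]
2. B_y = 6  [[A, B, C are collinear ⇒ -2y+12=0] ∩ [|B−(2, 6)|²=1]]
   so B = (3, 6)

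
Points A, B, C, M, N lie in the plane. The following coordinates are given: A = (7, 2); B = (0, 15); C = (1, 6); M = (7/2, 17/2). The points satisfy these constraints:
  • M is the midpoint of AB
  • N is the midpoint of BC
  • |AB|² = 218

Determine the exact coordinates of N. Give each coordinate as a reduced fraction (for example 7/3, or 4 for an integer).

N = (1/2, 21/2)

1. N_x = 1/2  [2·N = B+C = (0, 15)+(1, 6)]
2. N_y = 21/2  [2·N = B+C = (0, 15)+(1, 6)]
   so N = (1/2, 21/2)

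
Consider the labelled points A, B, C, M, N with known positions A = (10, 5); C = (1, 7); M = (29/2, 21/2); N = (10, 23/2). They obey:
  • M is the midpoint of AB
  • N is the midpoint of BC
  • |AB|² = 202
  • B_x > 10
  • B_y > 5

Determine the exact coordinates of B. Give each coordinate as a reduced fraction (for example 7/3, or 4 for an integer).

1. B_x = 19  [B = 2·M−A = 2·(29/2, 21/2)−(10, 5)]
2. B_y = 16  [B = 2·M−A = 2·(29/2, 21/2)−(10, 5)]
   so B = (19, 16)

B = (19, 16)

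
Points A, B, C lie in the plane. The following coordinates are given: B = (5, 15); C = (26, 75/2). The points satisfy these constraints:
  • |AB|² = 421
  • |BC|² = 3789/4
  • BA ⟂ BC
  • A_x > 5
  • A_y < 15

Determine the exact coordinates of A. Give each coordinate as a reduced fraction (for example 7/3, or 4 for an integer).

A = (20, 1)

1. A_x = 20  [[BA ⟂ BC ⇒ 21x+45/2y-885/2=0] ∩ [|A−(5, 15)|²=421]]
2. A_y = 1  [[BA ⟂ BC ⇒ 21x+45/2y-885/2=0] ∩ [|A−(5, 15)|²=421]]
   so A = (20, 1)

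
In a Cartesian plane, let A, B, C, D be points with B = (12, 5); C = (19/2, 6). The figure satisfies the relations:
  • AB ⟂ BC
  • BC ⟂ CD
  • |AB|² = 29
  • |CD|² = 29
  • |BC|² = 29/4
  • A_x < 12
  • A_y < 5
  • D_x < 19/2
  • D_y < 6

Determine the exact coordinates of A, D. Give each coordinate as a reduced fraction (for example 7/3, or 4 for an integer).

1. A_x = 10  [[AB ⟂ BC ⇒ 5/2x-1y-25=0] ∩ [|A−(12, 5)|²=29]]
2. A_y = 0  [[AB ⟂ BC ⇒ 5/2x-1y-25=0] ∩ [|A−(12, 5)|²=29]]
   so A = (10, 0)
3. D_x = 15/2  [[BC ⟂ CD ⇒ -5/2x+1y+71/4=0] ∩ [|D−(19/2, 6)|²=29]]
4. D_y = 1  [[BC ⟂ CD ⇒ -5/2x+1y+71/4=0] ∩ [|D−(19/2, 6)|²=29]]
   so D = (15/2, 1)

A = (10, 0)
D = (15/2, 1)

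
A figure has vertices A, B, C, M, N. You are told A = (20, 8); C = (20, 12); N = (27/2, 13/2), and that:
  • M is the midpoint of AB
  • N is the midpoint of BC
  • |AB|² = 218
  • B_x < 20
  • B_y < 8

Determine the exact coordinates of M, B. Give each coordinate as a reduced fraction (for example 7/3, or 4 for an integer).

M = (27/2, 9/2)
B = (7, 1)

1. B_x = 7  [B = 2·N−C = 2·(27/2, 13/2)−(20, 12)]
2. B_y = 1  [B = 2·N−C = 2·(27/2, 13/2)−(20, 12)]
   so B = (7, 1)
3. M_x = 27/2  [2·M = A+B = (20, 8)+(7, 1)]
4. M_y = 9/2  [2·M = A+B = (20, 8)+(7, 1)]
   so M = (27/2, 9/2)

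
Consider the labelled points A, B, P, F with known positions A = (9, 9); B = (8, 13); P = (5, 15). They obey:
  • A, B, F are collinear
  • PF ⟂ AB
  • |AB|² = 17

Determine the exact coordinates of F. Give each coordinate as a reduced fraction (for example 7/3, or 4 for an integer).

1. F_x = 125/17  [[A, B, F are collinear ⇒ -4x-1y+45=0] ∩ [PF ⟂ AB ⇒ -1x+4y-55=0]]
2. F_y = 265/17  [[A, B, F are collinear ⇒ -4x-1y+45=0] ∩ [PF ⟂ AB ⇒ -1x+4y-55=0]]
   so F = (125/17, 265/17)

F = (125/17, 265/17)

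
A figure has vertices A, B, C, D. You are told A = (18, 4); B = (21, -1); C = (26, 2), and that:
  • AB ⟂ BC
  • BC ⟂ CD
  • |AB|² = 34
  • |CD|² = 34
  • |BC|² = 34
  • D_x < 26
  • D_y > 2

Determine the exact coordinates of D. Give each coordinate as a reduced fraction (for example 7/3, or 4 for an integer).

D = (23, 7)

1. D_x = 23  [[BC ⟂ CD ⇒ 5x+3y-136=0] ∩ [|D−(26, 2)|²=34]]
2. D_y = 7  [[BC ⟂ CD ⇒ 5x+3y-136=0] ∩ [|D−(26, 2)|²=34]]
   so D = (23, 7)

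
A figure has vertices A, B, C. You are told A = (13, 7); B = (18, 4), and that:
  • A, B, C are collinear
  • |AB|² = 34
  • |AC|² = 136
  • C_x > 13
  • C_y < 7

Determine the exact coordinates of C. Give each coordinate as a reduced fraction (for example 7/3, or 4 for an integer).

C = (23, 1)

1. C_x = 23  [[A, B, C are collinear ⇒ 3x+5y-74=0] ∩ [|C−(13, 7)|²=136]]
2. C_y = 1  [[A, B, C are collinear ⇒ 3x+5y-74=0] ∩ [|C−(13, 7)|²=136]]
   so C = (23, 1)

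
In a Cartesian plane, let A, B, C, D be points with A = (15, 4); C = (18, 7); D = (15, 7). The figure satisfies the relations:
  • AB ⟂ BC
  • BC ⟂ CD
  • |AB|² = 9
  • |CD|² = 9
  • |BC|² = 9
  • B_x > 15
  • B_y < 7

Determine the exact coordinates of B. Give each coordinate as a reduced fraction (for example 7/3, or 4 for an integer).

B = (18, 4)

1. B_x = 18  [[BC ⟂ CD ⇒ 3x-54=0] ∩ [|B−(15, 4)|²=9]]
2. B_y = 4  [[BC ⟂ CD ⇒ 3x-54=0] ∩ [|B−(15, 4)|²=9]]
   so B = (18, 4)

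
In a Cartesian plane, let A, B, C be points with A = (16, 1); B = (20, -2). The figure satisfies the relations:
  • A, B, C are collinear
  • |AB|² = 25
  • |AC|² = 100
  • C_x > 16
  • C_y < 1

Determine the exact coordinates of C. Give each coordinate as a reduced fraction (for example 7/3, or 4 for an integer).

C = (24, -5)

1. C_x = 24  [[A, B, C are collinear ⇒ 3x+4y-52=0] ∩ [|C−(16, 1)|²=100]]
2. C_y = -5  [[A, B, C are collinear ⇒ 3x+4y-52=0] ∩ [|C−(16, 1)|²=100]]
   so C = (24, -5)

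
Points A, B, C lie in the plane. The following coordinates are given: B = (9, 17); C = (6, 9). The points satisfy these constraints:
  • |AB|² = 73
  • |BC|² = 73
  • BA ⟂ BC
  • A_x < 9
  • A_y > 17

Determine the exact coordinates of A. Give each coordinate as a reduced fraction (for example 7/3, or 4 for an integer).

1. A_x = 1  [[BA ⟂ BC ⇒ -3x-8y+163=0] ∩ [|A−(9, 17)|²=73]]
2. A_y = 20  [[BA ⟂ BC ⇒ -3x-8y+163=0] ∩ [|A−(9, 17)|²=73]]
   so A = (1, 20)

A = (1, 20)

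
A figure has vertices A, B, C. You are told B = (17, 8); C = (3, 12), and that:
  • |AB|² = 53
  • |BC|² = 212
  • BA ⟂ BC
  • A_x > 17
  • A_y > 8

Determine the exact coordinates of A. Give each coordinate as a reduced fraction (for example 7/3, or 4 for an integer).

1. A_x = 19  [[BA ⟂ BC ⇒ -14x+4y+206=0] ∩ [|A−(17, 8)|²=53]]
2. A_y = 15  [[BA ⟂ BC ⇒ -14x+4y+206=0] ∩ [|A−(17, 8)|²=53]]
   so A = (19, 15)

A = (19, 15)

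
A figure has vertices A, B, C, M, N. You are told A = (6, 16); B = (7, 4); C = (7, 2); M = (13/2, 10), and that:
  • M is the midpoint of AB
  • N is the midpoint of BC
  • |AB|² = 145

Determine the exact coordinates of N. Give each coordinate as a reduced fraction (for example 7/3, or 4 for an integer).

N = (7, 3)

1. N_x = 7  [2·N = B+C = (7, 4)+(7, 2)]
2. N_y = 3  [2·N = B+C = (7, 4)+(7, 2)]
   so N = (7, 3)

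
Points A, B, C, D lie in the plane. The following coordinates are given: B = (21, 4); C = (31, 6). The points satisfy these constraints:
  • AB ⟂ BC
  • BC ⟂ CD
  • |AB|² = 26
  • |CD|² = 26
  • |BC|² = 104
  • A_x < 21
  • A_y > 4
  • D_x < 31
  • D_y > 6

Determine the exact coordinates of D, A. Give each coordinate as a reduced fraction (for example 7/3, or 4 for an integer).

1. D_x = 30  [[BC ⟂ CD ⇒ 10x+2y-322=0] ∩ [|D−(31, 6)|²=26]]
2. D_y = 11  [[BC ⟂ CD ⇒ 10x+2y-322=0] ∩ [|D−(31, 6)|²=26]]
   so D = (30, 11)
3. A_x = 20  [[AB ⟂ BC ⇒ -10x-2y+218=0] ∩ [|A−(21, 4)|²=26]]
4. A_y = 9  [[AB ⟂ BC ⇒ -10x-2y+218=0] ∩ [|A−(21, 4)|²=26]]
   so A = (20, 9)

D = (30, 11)
A = (20, 9)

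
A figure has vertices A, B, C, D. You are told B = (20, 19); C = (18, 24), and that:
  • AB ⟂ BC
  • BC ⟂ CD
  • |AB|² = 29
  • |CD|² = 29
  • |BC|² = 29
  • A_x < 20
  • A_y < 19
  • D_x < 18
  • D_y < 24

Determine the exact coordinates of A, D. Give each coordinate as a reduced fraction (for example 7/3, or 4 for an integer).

1. A_x = 15  [[AB ⟂ BC ⇒ 2x-5y+55=0] ∩ [|A−(20, 19)|²=29]]
2. A_y = 17  [[AB ⟂ BC ⇒ 2x-5y+55=0] ∩ [|A−(20, 19)|²=29]]
   so A = (15, 17)
3. D_x = 13  [[BC ⟂ CD ⇒ -2x+5y-84=0] ∩ [|D−(18, 24)|²=29]]
4. D_y = 22  [[BC ⟂ CD ⇒ -2x+5y-84=0] ∩ [|D−(18, 24)|²=29]]
   so D = (13, 22)

A = (15, 17)
D = (13, 22)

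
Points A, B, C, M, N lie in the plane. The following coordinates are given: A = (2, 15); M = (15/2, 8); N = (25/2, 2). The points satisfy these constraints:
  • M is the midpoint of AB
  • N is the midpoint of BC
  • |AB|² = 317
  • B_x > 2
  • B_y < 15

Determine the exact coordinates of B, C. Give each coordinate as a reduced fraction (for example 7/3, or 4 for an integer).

1. B_x = 13  [B = 2·M−A = 2·(15/2, 8)−(2, 15)]
2. B_y = 1  [B = 2·M−A = 2·(15/2, 8)−(2, 15)]
   so B = (13, 1)
3. C_x = 12  [C = 2·N−B = 2·(25/2, 2)−(13, 1)]
4. C_y = 3  [C = 2·N−B = 2·(25/2, 2)−(13, 1)]
   so C = (12, 3)

B = (13, 1)
C = (12, 3)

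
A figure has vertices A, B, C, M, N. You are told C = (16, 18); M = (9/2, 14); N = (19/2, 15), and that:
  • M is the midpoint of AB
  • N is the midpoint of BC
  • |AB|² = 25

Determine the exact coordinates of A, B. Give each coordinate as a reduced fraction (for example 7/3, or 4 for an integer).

1. B_x = 3  [B = 2·N−C = 2·(19/2, 15)−(16, 18)]
2. B_y = 12  [B = 2·N−C = 2·(19/2, 15)−(16, 18)]
   so B = (3, 12)
3. A_x = 6  [A = 2·M−B = 2·(9/2, 14)−(3, 12)]
4. A_y = 16  [A = 2·M−B = 2·(9/2, 14)−(3, 12)]
   so A = (6, 16)

A = (6, 16)
B = (3, 12)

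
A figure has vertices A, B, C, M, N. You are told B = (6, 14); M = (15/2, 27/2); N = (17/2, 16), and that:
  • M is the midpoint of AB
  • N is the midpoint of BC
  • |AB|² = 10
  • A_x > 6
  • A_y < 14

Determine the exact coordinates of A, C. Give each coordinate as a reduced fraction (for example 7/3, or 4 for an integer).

A = (9, 13)
C = (11, 18)

1. A_x = 9  [A = 2·M−B = 2·(15/2, 27/2)−(6, 14)]
2. A_y = 13  [A = 2·M−B = 2·(15/2, 27/2)−(6, 14)]
   so A = (9, 13)
3. C_x = 11  [C = 2·N−B = 2·(17/2, 16)−(6, 14)]
4. C_y = 18  [C = 2·N−B = 2·(17/2, 16)−(6, 14)]
   so C = (11, 18)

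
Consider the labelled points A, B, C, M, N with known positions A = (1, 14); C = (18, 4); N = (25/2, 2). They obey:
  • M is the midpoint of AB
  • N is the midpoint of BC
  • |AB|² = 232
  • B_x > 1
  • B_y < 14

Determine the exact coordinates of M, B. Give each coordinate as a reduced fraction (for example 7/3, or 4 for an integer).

M = (4, 7)
B = (7, 0)

1. B_x = 7  [B = 2·N−C = 2·(25/2, 2)−(18, 4)]
2. B_y = 0  [B = 2·N−C = 2·(25/2, 2)−(18, 4)]
   so B = (7, 0)
3. M_x = 4  [2·M = A+B = (1, 14)+(7, 0)]
4. M_y = 7  [2·M = A+B = (1, 14)+(7, 0)]
   so M = (4, 7)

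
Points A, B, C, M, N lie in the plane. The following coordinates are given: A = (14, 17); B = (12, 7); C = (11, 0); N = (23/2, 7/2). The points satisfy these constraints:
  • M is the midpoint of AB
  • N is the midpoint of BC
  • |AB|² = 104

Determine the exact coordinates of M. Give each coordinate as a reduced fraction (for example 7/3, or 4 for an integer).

1. M_x = 13  [2·M = A+B = (14, 17)+(12, 7)]
2. M_y = 12  [2·M = A+B = (14, 17)+(12, 7)]
   so M = (13, 12)

M = (13, 12)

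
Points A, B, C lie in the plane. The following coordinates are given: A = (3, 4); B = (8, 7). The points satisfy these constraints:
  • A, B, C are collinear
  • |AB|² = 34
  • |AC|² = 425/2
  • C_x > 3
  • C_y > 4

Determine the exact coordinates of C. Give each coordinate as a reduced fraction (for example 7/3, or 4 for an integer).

1. C_x = 31/2  [[A, B, C are collinear ⇒ -3x+5y-11=0] ∩ [|C−(3, 4)|²=425/2]]
2. C_y = 23/2  [[A, B, C are collinear ⇒ -3x+5y-11=0] ∩ [|C−(3, 4)|²=425/2]]
   so C = (31/2, 23/2)

C = (31/2, 23/2)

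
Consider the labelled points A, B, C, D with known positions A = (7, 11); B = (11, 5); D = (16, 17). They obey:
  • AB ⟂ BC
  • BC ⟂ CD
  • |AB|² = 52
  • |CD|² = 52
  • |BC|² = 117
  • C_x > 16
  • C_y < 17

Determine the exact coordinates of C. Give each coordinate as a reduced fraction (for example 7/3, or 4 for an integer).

C = (20, 11)

1. C_x = 20  [[AB ⟂ BC ⇒ 4x-6y-14=0] ∩ [|C−(16, 17)|²=52]]
2. C_y = 11  [[AB ⟂ BC ⇒ 4x-6y-14=0] ∩ [|C−(16, 17)|²=52]]
   so C = (20, 11)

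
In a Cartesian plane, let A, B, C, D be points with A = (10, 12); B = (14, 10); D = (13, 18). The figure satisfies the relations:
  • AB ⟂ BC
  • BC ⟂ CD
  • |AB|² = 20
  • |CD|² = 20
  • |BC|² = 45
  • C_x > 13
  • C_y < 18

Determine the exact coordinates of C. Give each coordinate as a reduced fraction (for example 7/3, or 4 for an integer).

C = (17, 16)

1. C_x = 17  [[AB ⟂ BC ⇒ 4x-2y-36=0] ∩ [|C−(13, 18)|²=20]]
2. C_y = 16  [[AB ⟂ BC ⇒ 4x-2y-36=0] ∩ [|C−(13, 18)|²=20]]
   so C = (17, 16)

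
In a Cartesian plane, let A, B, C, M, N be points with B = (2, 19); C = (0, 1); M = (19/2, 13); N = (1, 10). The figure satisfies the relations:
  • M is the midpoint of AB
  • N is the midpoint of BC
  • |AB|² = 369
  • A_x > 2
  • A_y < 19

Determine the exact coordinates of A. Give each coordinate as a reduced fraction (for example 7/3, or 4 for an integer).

1. A_x = 17  [A = 2·M−B = 2·(19/2, 13)−(2, 19)]
2. A_y = 7  [A = 2·M−B = 2·(19/2, 13)−(2, 19)]
   so A = (17, 7)

A = (17, 7)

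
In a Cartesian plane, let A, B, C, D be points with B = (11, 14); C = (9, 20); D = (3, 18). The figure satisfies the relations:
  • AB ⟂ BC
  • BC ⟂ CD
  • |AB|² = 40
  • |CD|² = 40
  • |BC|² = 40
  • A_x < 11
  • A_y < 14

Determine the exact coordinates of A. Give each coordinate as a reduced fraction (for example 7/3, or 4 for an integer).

A = (5, 12)

1. A_x = 5  [[AB ⟂ BC ⇒ 2x-6y+62=0] ∩ [|A−(11, 14)|²=40]]
2. A_y = 12  [[AB ⟂ BC ⇒ 2x-6y+62=0] ∩ [|A−(11, 14)|²=40]]
   so A = (5, 12)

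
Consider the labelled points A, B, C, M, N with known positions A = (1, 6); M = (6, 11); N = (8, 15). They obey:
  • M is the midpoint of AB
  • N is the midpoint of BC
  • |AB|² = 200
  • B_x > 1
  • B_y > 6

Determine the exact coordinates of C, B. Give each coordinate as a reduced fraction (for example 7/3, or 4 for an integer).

1. B_x = 11  [B = 2·M−A = 2·(6, 11)−(1, 6)]
2. B_y = 16  [B = 2·M−A = 2·(6, 11)−(1, 6)]
   so B = (11, 16)
3. C_x = 5  [C = 2·N−B = 2·(8, 15)−(11, 16)]
4. C_y = 14  [C = 2·N−B = 2·(8, 15)−(11, 16)]
   so C = (5, 14)

C = (5, 14)
B = (11, 16)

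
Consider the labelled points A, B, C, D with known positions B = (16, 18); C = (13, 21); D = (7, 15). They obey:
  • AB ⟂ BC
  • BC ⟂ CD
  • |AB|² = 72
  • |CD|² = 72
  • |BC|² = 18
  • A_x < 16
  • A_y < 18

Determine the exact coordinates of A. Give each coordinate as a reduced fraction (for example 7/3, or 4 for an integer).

A = (10, 12)

1. A_x = 10  [[AB ⟂ BC ⇒ 3x-3y+6=0] ∩ [|A−(16, 18)|²=72]]
2. A_y = 12  [[AB ⟂ BC ⇒ 3x-3y+6=0] ∩ [|A−(16, 18)|²=72]]
   so A = (10, 12)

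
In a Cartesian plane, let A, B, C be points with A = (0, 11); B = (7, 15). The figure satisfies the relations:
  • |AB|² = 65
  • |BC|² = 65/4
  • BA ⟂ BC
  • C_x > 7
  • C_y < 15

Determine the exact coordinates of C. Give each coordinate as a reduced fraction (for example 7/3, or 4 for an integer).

C = (9, 23/2)

1. C_x = 9  [[BA ⟂ BC ⇒ -7x-4y+109=0] ∩ [|C−(7, 15)|²=65/4]]
2. C_y = 23/2  [[BA ⟂ BC ⇒ -7x-4y+109=0] ∩ [|C−(7, 15)|²=65/4]]
   so C = (9, 23/2)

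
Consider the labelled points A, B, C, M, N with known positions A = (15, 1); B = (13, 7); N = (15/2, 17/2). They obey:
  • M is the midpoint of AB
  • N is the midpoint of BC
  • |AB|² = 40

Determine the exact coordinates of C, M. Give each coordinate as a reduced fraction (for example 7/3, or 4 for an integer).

1. M_x = 14  [2·M = A+B = (15, 1)+(13, 7)]
2. M_y = 4  [2·M = A+B = (15, 1)+(13, 7)]
   so M = (14, 4)
3. C_x = 2  [C = 2·N−B = 2·(15/2, 17/2)−(13, 7)]
4. C_y = 10  [C = 2·N−B = 2·(15/2, 17/2)−(13, 7)]
   so C = (2, 10)

C = (2, 10)
M = (14, 4)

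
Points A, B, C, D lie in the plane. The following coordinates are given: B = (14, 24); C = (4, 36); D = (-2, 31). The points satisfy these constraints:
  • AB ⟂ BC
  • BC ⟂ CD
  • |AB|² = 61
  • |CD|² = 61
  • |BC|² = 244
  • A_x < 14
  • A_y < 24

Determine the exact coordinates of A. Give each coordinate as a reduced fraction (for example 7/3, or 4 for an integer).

A = (8, 19)

1. A_x = 8  [[AB ⟂ BC ⇒ 10x-12y+148=0] ∩ [|A−(14, 24)|²=61]]
2. A_y = 19  [[AB ⟂ BC ⇒ 10x-12y+148=0] ∩ [|A−(14, 24)|²=61]]
   so A = (8, 19)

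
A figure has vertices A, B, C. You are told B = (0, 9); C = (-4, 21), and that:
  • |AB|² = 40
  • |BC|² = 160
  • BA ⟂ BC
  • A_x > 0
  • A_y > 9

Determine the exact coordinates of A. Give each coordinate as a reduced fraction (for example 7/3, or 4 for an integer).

1. A_x = 6  [[BA ⟂ BC ⇒ -4x+12y-108=0] ∩ [|A−(0, 9)|²=40]]
2. A_y = 11  [[BA ⟂ BC ⇒ -4x+12y-108=0] ∩ [|A−(0, 9)|²=40]]
   so A = (6, 11)

A = (6, 11)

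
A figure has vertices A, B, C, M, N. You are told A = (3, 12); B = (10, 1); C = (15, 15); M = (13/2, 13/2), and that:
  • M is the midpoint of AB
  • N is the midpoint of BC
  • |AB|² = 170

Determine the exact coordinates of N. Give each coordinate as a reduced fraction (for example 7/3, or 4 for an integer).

1. N_x = 25/2  [2·N = B+C = (10, 1)+(15, 15)]
2. N_y = 8  [2·N = B+C = (10, 1)+(15, 15)]
   so N = (25/2, 8)

N = (25/2, 8)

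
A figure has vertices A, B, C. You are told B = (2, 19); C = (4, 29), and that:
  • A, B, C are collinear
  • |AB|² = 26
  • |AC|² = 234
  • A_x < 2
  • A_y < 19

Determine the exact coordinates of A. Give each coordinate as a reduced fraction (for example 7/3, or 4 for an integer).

1. A_x = 1  [[A, B, C are collinear ⇒ -10x+2y-18=0] ∩ [|A−(2, 19)|²=26]]
2. A_y = 14  [[A, B, C are collinear ⇒ -10x+2y-18=0] ∩ [|A−(2, 19)|²=26]]
   so A = (1, 14)

A = (1, 14)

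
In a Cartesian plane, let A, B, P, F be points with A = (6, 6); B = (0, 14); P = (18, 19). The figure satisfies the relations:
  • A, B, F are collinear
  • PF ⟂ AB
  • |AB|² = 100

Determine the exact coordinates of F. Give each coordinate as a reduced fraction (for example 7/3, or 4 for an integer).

1. F_x = 102/25  [[A, B, F are collinear ⇒ -8x-6y+84=0] ∩ [PF ⟂ AB ⇒ -6x+8y-44=0]]
2. F_y = 214/25  [[A, B, F are collinear ⇒ -8x-6y+84=0] ∩ [PF ⟂ AB ⇒ -6x+8y-44=0]]
   so F = (102/25, 214/25)

F = (102/25, 214/25)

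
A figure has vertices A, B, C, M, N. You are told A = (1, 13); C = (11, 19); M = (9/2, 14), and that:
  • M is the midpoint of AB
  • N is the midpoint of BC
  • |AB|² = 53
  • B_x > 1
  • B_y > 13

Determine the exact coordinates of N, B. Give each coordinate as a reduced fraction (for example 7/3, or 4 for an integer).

1. B_x = 8  [B = 2·M−A = 2·(9/2, 14)−(1, 13)]
2. B_y = 15  [B = 2·M−A = 2·(9/2, 14)−(1, 13)]
   so B = (8, 15)
3. N_x = 19/2  [2·N = B+C = (8, 15)+(11, 19)]
4. N_y = 17  [2·N = B+C = (8, 15)+(11, 19)]
   so N = (19/2, 17)

N = (19/2, 17)
B = (8, 15)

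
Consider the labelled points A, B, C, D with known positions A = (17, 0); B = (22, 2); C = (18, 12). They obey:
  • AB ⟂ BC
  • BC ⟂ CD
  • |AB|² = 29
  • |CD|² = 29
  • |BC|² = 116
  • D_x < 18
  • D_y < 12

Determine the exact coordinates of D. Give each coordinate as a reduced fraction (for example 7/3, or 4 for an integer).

1. D_x = 13  [[BC ⟂ CD ⇒ -4x+10y-48=0] ∩ [|D−(18, 12)|²=29]]
2. D_y = 10  [[BC ⟂ CD ⇒ -4x+10y-48=0] ∩ [|D−(18, 12)|²=29]]
   so D = (13, 10)

D = (13, 10)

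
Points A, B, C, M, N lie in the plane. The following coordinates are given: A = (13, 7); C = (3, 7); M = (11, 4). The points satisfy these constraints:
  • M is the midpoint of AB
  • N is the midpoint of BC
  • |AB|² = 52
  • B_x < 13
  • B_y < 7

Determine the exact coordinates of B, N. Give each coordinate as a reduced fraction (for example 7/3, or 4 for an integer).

B = (9, 1)
N = (6, 4)

1. B_x = 9  [B = 2·M−A = 2·(11, 4)−(13, 7)]
2. B_y = 1  [B = 2·M−A = 2·(11, 4)−(13, 7)]
   so B = (9, 1)
3. N_x = 6  [2·N = B+C = (9, 1)+(3, 7)]
4. N_y = 4  [2·N = B+C = (9, 1)+(3, 7)]
   so N = (6, 4)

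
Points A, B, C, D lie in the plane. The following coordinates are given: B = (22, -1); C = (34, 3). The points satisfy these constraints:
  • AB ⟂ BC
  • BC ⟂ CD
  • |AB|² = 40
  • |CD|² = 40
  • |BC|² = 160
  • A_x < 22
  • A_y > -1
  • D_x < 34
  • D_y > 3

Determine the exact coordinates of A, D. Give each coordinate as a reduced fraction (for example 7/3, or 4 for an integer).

A = (20, 5)
D = (32, 9)

1. A_x = 20  [[AB ⟂ BC ⇒ -12x-4y+260=0] ∩ [|A−(22, -1)|²=40]]
2. A_y = 5  [[AB ⟂ BC ⇒ -12x-4y+260=0] ∩ [|A−(22, -1)|²=40]]
   so A = (20, 5)
3. D_x = 32  [[BC ⟂ CD ⇒ 12x+4y-420=0] ∩ [|D−(34, 3)|²=40]]
4. D_y = 9  [[BC ⟂ CD ⇒ 12x+4y-420=0] ∩ [|D−(34, 3)|²=40]]
   so D = (32, 9)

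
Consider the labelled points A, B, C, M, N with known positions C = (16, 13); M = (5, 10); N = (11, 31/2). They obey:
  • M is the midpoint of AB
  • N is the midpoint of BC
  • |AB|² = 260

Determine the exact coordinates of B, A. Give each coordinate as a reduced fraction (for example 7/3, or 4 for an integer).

B = (6, 18)
A = (4, 2)

1. B_x = 6  [B = 2·N−C = 2·(11, 31/2)−(16, 13)]
2. B_y = 18  [B = 2·N−C = 2·(11, 31/2)−(16, 13)]
   so B = (6, 18)
3. A_x = 4  [A = 2·M−B = 2·(5, 10)−(6, 18)]
4. A_y = 2  [A = 2·M−B = 2·(5, 10)−(6, 18)]
   so A = (4, 2)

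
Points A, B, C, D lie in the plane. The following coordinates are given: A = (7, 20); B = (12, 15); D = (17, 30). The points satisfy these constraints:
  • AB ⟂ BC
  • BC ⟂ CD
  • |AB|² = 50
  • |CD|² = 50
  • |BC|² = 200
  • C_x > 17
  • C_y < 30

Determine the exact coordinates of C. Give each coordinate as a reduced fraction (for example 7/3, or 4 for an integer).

C = (22, 25)

1. C_x = 22  [[AB ⟂ BC ⇒ 5x-5y+15=0] ∩ [|C−(17, 30)|²=50]]
2. C_y = 25  [[AB ⟂ BC ⇒ 5x-5y+15=0] ∩ [|C−(17, 30)|²=50]]
   so C = (22, 25)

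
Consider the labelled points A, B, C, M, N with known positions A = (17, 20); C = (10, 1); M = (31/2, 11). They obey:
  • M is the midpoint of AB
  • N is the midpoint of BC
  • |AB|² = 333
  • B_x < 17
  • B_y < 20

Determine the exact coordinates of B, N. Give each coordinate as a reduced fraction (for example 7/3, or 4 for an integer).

1. B_x = 14  [B = 2·M−A = 2·(31/2, 11)−(17, 20)]
2. B_y = 2  [B = 2·M−A = 2·(31/2, 11)−(17, 20)]
   so B = (14, 2)
3. N_x = 12  [2·N = B+C = (14, 2)+(10, 1)]
4. N_y = 3/2  [2·N = B+C = (14, 2)+(10, 1)]
   so N = (12, 3/2)

B = (14, 2)
N = (12, 3/2)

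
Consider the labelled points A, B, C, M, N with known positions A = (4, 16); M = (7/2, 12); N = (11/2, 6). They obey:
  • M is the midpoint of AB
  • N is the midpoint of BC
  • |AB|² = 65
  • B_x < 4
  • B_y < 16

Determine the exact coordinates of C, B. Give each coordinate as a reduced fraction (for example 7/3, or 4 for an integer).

1. B_x = 3  [B = 2·M−A = 2·(7/2, 12)−(4, 16)]
2. B_y = 8  [B = 2·M−A = 2·(7/2, 12)−(4, 16)]
   so B = (3, 8)
3. C_x = 8  [C = 2·N−B = 2·(11/2, 6)−(3, 8)]
4. C_y = 4  [C = 2·N−B = 2·(11/2, 6)−(3, 8)]
   so C = (8, 4)

C = (8, 4)
B = (3, 8)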